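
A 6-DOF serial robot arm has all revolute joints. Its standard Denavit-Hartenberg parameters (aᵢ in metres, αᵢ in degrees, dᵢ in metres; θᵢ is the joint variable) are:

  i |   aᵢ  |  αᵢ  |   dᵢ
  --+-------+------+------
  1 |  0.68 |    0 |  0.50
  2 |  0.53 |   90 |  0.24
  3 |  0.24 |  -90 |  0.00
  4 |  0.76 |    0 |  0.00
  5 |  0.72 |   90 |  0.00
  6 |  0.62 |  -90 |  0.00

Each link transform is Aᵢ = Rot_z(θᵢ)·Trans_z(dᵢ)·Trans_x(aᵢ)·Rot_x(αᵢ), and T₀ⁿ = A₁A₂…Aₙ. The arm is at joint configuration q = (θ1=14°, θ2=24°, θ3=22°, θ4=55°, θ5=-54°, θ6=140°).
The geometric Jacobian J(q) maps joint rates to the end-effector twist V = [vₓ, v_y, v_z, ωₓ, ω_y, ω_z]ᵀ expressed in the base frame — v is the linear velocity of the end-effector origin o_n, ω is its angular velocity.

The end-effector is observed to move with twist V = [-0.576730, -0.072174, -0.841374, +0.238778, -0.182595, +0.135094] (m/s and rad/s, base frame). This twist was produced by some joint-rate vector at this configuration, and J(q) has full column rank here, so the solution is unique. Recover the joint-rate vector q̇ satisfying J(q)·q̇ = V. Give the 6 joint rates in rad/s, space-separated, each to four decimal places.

-0.4480 0.7380 -0.4080 0.6090 -0.7810 0.6990

o_n = [1.2467, 1.4185, 1.4545]
J₁: ẑ×o_n = [-1.4185, 1.2467, 0.0000], ω = ẑ
J2: z=[0.0000, 0.0000, 1.0000] o=[0.6598, 0.1645, 0.5000] → [-1.2540, 0.5869, 0.0000, 0.0000, 0.0000, 1.0000]
J3: z=[0.6157, -0.7880, 0.0000] o=[1.0774, 0.4908, 0.7400] → [-0.5630, -0.4399, 0.7046, 0.6157, -0.7880, 0.0000]
J4: z=[-0.2952, -0.2306, 0.9272] o=[1.2528, 0.6278, 0.8299] → [-0.8772, 0.1788, -0.2348, -0.2952, -0.2306, 0.9272]
J5: z=[-0.2952, -0.2306, 0.9272] o=[1.1880, 1.3672, 0.9932] → [-0.1540, 0.1906, -0.0016, -0.2952, -0.2306, 0.9272]
J6: z=[0.6283, -0.7779, 0.0065] o=[1.7062, 1.7881, 1.2629] → [-0.1466, -0.1234, -0.5896, 0.6283, -0.7779, 0.0065]
q̇ = J⁺·V = [-0.4480, 0.7380, -0.4080, 0.6090, -0.7810, 0.6990]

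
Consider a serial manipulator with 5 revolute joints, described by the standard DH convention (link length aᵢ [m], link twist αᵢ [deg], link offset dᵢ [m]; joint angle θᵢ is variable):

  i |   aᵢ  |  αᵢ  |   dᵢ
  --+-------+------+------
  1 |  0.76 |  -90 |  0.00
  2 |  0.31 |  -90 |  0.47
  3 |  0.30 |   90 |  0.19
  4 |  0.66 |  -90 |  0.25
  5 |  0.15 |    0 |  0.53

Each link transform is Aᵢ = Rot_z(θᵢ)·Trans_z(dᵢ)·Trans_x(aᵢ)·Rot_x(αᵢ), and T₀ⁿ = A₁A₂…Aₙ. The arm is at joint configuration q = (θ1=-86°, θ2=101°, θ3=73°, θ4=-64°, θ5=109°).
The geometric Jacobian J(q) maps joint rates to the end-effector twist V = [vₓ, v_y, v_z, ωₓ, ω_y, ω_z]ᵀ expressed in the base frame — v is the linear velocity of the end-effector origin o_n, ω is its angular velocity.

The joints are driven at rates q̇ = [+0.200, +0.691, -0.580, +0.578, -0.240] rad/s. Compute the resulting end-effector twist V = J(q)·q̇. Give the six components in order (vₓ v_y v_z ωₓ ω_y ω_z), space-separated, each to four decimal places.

o_n = [-0.4437, -0.7803, -0.7298]
J₁: ẑ×o_n = [0.7803, -0.4437, 0.0000], ω = ẑ
J2: z=[0.9976, 0.0698, 0.0000] o=[0.0530, -0.7581, 0.0000] → [-0.0509, 0.7280, 0.0125, 0.9976, 0.0698, 0.0000]
J3: z=[-0.0685, 0.9792, 0.1908] o=[0.5177, -0.6664, -0.3043] → [-0.3949, -0.2126, 0.9493, -0.0685, 0.9792, 0.1908]
J4: z=[0.2789, 0.2024, -0.9387] o=[0.2174, -0.4836, -0.3542] → [-0.3546, 0.7253, 0.0510, 0.2789, 0.2024, -0.9387]
J5: z=[-0.8909, 0.4193, -0.1743] o=[0.0506, -1.0171, -0.7851] → [0.0644, 0.1354, -0.0037, -0.8909, 0.4193, -0.1743]
V = J·q̇ = [0.1295, 0.9244, -0.5115, 1.1041, -0.5034, -0.4114]

0.1295 0.9244 -0.5115 1.1041 -0.5034 -0.4114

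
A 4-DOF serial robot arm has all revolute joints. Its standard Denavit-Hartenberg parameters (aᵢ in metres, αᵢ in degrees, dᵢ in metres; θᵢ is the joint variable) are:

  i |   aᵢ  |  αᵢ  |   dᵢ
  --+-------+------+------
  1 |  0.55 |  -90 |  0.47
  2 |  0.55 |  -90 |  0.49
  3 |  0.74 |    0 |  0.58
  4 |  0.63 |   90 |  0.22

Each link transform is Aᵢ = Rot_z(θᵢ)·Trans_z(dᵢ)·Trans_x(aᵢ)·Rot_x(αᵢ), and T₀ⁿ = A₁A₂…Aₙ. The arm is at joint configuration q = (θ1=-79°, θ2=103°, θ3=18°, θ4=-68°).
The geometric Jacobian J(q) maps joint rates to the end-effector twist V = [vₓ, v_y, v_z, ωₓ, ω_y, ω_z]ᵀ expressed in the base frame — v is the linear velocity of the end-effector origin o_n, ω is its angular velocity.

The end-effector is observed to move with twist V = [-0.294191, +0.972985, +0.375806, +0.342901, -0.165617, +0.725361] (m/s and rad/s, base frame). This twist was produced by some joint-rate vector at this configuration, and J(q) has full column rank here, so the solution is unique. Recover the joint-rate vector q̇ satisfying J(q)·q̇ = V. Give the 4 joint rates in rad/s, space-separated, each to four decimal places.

0.7780 0.3050 -0.3850 0.1510

o_n = [0.6153, 0.7335, -0.9663]
J₁: ẑ×o_n = [-0.7335, 0.6153, 0.0000], ω = ẑ
J2: z=[0.9816, 0.1908, 0.0000] o=[0.1049, -0.5399, 0.4700] → [-0.2741, 1.4099, 1.1526, 0.9816, 0.1908, 0.0000]
J3: z=[-0.1859, 0.9565, 0.2250] o=[0.5623, -0.3249, -0.0659] → [-1.0993, -0.1555, -0.2474, -0.1859, 0.9565, 0.2250]
J4: z=[-0.1859, 0.9565, 0.2250] o=[0.1998, 0.3416, -0.6212] → [-0.4182, 0.0293, -0.4702, -0.1859, 0.9565, 0.2250]
q̇ = J⁺·V = [0.7780, 0.3050, -0.3850, 0.1510]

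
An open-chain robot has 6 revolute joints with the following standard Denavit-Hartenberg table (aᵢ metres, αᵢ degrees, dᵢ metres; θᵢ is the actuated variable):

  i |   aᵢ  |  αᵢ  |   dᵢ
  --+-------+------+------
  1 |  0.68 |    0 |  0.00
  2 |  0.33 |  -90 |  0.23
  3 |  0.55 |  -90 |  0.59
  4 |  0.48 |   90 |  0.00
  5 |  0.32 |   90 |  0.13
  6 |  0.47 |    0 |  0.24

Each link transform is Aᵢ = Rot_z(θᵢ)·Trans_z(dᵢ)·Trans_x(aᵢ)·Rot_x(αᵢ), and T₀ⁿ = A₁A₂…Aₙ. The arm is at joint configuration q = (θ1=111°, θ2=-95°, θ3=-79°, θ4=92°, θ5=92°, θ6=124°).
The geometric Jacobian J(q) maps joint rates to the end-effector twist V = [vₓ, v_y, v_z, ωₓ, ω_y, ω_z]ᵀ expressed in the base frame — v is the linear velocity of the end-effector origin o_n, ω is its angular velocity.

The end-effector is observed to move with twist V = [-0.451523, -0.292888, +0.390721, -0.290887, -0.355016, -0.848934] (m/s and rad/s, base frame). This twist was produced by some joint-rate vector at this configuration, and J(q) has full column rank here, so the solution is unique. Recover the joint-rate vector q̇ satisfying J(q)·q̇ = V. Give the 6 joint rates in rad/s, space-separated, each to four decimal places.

o_n = [0.3670, 0.6585, 1.2426]
J₁: ẑ×o_n = [-0.6585, 0.3670, 0.0000], ω = ẑ
J2: z=[0.0000, 0.0000, 1.0000] o=[-0.2437, 0.6348, 0.0000] → [-0.0237, 0.6107, 0.0000, 0.0000, 0.0000, 1.0000]
J3: z=[-0.2756, 0.9613, 0.0000] o=[0.0735, 0.7258, 0.2300] → [0.9734, 0.2791, -0.2636, -0.2756, 0.9613, 0.0000]
J4: z=[0.9436, 0.2706, -0.1908] o=[0.0118, 1.3219, 0.7699] → [0.0013, -0.5138, -0.7220, 0.9436, 0.2706, -0.1908]
J5: z=[0.1929, 0.0190, 0.9810] o=[0.1409, 0.8599, 0.7535] → [0.2068, 0.1274, -0.0431, 0.1929, 0.0190, 0.9810]
J6: z=[0.3018, -0.9525, -0.0409] o=[0.4648, 0.9596, 0.8203] → [-0.4145, -0.1235, -0.1840, 0.3018, -0.9525, -0.0409]
q̇ = J⁺·V = [-0.0230, -0.4350, -0.4760, -0.2890, -0.4630, -0.1990]

-0.0230 -0.4350 -0.4760 -0.2890 -0.4630 -0.1990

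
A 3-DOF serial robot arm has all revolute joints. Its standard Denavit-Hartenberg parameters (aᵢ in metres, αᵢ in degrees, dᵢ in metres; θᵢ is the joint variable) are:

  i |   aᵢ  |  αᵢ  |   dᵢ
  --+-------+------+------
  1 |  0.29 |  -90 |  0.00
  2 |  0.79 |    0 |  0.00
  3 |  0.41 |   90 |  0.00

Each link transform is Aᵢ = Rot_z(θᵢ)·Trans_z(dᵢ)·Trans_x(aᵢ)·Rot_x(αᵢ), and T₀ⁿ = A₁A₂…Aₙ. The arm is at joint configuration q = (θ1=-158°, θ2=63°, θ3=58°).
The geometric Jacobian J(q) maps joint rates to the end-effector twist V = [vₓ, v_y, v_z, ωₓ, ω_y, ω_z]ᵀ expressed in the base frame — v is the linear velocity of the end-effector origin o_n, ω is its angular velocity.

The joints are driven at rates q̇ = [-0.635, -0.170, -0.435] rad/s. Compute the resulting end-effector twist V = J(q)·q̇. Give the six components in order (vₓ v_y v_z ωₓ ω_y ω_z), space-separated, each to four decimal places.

-0.4122 0.1331 -0.0668 -0.2266 0.5609 -0.6350

o_n = [-0.4056, -0.1639, -1.0553]
J₁: ẑ×o_n = [0.1639, -0.4056, 0.0000], ω = ẑ
J2: z=[0.3746, -0.9272, 0.0000] o=[-0.2689, -0.1086, 0.0000] → [0.9785, 0.3953, -0.1475, 0.3746, -0.9272, 0.0000]
J3: z=[0.3746, -0.9272, 0.0000] o=[-0.6014, -0.2430, -0.7039] → [0.3258, 0.1317, 0.2112, 0.3746, -0.9272, 0.0000]
V = J·q̇ = [-0.4122, 0.1331, -0.0668, -0.2266, 0.5609, -0.6350]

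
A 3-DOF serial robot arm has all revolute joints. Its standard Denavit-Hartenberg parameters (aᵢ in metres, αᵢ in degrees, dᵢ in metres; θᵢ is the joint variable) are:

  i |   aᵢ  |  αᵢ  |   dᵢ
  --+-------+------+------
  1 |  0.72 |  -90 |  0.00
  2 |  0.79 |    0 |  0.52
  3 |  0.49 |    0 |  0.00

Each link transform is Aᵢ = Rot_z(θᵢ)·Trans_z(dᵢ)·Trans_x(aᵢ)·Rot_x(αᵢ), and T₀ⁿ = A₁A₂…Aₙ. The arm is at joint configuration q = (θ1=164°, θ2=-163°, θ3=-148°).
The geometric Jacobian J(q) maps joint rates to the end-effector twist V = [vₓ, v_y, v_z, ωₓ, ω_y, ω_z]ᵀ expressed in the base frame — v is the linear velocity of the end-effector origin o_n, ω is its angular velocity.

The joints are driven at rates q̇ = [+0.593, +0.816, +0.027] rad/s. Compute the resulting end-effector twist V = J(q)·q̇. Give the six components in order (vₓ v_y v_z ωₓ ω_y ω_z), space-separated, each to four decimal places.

o_n = [-0.4182, -0.4210, -0.1388]
J₁: ẑ×o_n = [0.4210, -0.4182, 0.0000], ω = ẑ
J2: z=[-0.2756, -0.9613, 0.0000] o=[-0.6921, 0.1985, 0.0000] → [0.1335, -0.0383, 0.4340, -0.2756, -0.9613, 0.0000]
J3: z=[-0.2756, -0.9613, 0.0000] o=[-0.1092, -0.5096, 0.2310] → [0.3555, -0.1019, -0.3215, -0.2756, -0.9613, 0.0000]
V = J·q̇ = [0.3682, -0.2820, 0.3455, -0.2324, -0.8103, 0.5930]

0.3682 -0.2820 0.3455 -0.2324 -0.8103 0.5930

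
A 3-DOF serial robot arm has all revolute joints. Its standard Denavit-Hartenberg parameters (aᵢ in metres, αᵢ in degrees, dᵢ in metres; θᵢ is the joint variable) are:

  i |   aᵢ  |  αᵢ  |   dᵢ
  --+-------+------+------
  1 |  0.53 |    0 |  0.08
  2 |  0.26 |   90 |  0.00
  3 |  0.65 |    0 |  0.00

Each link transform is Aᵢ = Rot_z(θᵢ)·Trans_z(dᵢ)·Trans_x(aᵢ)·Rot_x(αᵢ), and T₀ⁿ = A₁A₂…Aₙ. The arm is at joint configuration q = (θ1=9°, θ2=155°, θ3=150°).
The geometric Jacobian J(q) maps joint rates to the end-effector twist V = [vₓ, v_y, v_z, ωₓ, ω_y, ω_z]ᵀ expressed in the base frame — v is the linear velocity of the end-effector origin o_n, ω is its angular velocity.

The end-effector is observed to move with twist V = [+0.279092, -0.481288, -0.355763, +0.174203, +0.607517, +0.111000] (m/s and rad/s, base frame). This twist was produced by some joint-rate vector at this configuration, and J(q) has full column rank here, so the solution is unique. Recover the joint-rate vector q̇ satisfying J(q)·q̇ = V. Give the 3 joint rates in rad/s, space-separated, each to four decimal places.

-0.8730 0.9840 0.6320

o_n = [0.8147, -0.0006, 0.4050]
J₁: ẑ×o_n = [0.0006, 0.8147, -0.0000], ω = ẑ
J2: z=[0.0000, 0.0000, 1.0000] o=[0.5235, 0.0829, 0.0800] → [0.0835, 0.2912, -0.0000, 0.0000, 0.0000, 1.0000]
J3: z=[0.2756, 0.9613, 0.0000] o=[0.2735, 0.1546, 0.0800] → [0.3124, -0.0896, -0.5629, 0.2756, 0.9613, 0.0000]
q̇ = J⁺·V = [-0.8730, 0.9840, 0.6320]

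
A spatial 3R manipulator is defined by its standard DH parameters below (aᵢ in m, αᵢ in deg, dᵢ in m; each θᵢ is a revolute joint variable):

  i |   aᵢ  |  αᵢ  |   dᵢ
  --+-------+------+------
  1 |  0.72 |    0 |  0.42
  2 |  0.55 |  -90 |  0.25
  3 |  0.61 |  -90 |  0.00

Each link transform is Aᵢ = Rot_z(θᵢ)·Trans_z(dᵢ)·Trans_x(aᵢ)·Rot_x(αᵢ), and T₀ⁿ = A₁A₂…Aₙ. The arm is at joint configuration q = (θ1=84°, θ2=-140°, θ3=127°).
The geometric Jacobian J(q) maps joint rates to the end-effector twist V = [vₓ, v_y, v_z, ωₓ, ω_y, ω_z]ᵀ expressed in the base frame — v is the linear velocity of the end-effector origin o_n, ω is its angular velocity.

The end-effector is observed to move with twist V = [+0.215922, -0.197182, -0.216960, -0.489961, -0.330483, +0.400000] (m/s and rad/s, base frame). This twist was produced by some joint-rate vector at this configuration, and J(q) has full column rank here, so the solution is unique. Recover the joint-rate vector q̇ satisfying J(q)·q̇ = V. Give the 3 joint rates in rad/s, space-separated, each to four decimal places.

0.0080 0.3920 -0.5910

o_n = [0.1775, 0.5644, 0.1828]
J₁: ẑ×o_n = [-0.5644, 0.1775, 0.0000], ω = ẑ
J2: z=[0.0000, 0.0000, 1.0000] o=[0.0753, 0.7161, 0.4200] → [0.1516, 0.1023, -0.0000, 0.0000, 0.0000, 1.0000]
J3: z=[0.8290, 0.5592, 0.0000] o=[0.3828, 0.2601, 0.6700] → [-0.2724, 0.4039, 0.3671, 0.8290, 0.5592, 0.0000]
q̇ = J⁺·V = [0.0080, 0.3920, -0.5910]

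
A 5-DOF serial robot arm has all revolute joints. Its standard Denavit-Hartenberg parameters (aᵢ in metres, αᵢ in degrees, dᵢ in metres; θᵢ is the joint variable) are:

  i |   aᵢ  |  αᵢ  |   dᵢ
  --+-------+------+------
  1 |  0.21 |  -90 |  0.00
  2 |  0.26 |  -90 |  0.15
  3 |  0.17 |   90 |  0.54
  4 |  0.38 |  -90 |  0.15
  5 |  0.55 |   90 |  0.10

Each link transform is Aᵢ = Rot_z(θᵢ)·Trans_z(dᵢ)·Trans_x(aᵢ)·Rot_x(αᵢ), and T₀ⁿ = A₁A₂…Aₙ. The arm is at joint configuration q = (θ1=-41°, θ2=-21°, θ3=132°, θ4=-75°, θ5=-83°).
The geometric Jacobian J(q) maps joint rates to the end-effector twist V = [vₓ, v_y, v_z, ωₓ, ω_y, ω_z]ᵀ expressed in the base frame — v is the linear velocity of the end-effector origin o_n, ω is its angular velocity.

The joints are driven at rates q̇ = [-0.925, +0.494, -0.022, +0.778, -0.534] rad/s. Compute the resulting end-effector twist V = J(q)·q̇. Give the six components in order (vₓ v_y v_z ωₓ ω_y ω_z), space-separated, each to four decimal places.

-0.9389 -0.3574 -0.7234 0.8413 -0.2586 -0.4445

o_n = [0.1686, -0.9413, 0.0617]
J₁: ẑ×o_n = [0.9413, 0.1686, -0.0000], ω = ẑ
J2: z=[0.6561, 0.7547, 0.0000] o=[0.1585, -0.1378, 0.0000] → [0.0465, -0.0404, -0.5348, 0.6561, 0.7547, 0.0000]
J3: z=[0.2705, -0.2351, -0.9336] o=[0.4401, -0.1838, 0.0932] → [-0.6997, 0.2620, -0.2687, 0.2705, -0.2351, -0.9336]
J4: z=[0.0846, -0.9602, 0.2663] o=[0.4231, -0.3364, -0.4517] → [-0.3319, -0.1112, -0.2955, 0.0846, -0.9602, 0.2663]
J5: z=[-0.8563, -0.2067, -0.4733] o=[0.2422, -0.4090, -0.0927] → [-0.2838, 0.1670, 0.4405, -0.8563, -0.2067, -0.4733]
V = J·q̇ = [-0.9389, -0.3574, -0.7234, 0.8413, -0.2586, -0.4445]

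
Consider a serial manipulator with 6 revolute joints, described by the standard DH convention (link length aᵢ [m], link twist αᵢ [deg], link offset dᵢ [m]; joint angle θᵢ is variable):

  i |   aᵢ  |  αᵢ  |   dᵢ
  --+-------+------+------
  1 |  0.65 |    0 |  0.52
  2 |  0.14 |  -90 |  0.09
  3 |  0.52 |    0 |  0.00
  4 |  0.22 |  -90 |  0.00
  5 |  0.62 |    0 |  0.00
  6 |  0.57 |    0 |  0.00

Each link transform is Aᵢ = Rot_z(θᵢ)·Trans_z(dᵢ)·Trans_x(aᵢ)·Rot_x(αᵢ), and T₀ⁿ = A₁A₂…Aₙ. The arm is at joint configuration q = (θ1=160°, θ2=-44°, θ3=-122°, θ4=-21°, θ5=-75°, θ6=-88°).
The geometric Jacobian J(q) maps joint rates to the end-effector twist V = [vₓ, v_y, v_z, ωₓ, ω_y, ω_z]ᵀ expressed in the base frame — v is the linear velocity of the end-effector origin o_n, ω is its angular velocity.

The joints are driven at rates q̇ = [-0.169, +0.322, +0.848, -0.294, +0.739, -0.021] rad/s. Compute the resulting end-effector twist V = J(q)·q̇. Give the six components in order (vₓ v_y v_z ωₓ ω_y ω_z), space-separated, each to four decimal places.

o_n = [-1.2971, -0.1169, 0.9519]
J₁: ẑ×o_n = [0.1169, -1.2971, 0.0000], ω = ẑ
J2: z=[0.0000, 0.0000, 1.0000] o=[-0.6108, 0.2223, 0.5200] → [0.3393, -0.6863, 0.0000, 0.0000, 0.0000, 1.0000]
J3: z=[-0.8988, -0.4384, 0.0000] o=[-0.6722, 0.3481, 0.6100] → [-0.1499, 0.3073, 0.1441, -0.8988, -0.4384, 0.0000]
J4: z=[-0.8988, -0.4384, 0.0000] o=[-0.5514, 0.1005, 1.0510] → [0.0434, -0.0890, -0.1315, -0.8988, -0.4384, 0.0000]
J5: z=[-0.2638, 0.5409, 0.7986] o=[-0.4744, -0.0574, 1.1834] → [-0.0777, -0.7181, 0.4607, -0.2638, 0.5409, 0.7986]
J6: z=[-0.2638, 0.5409, 0.7986] o=[-0.9564, -0.4352, 1.2800] → [-0.4316, -0.3586, 0.1003, -0.2638, 0.5409, 0.7986]
V = J·q̇ = [-0.0987, -0.2381, 0.4992, -0.6874, 0.1455, 0.7264]

-0.0987 -0.2381 0.4992 -0.6874 0.1455 0.7264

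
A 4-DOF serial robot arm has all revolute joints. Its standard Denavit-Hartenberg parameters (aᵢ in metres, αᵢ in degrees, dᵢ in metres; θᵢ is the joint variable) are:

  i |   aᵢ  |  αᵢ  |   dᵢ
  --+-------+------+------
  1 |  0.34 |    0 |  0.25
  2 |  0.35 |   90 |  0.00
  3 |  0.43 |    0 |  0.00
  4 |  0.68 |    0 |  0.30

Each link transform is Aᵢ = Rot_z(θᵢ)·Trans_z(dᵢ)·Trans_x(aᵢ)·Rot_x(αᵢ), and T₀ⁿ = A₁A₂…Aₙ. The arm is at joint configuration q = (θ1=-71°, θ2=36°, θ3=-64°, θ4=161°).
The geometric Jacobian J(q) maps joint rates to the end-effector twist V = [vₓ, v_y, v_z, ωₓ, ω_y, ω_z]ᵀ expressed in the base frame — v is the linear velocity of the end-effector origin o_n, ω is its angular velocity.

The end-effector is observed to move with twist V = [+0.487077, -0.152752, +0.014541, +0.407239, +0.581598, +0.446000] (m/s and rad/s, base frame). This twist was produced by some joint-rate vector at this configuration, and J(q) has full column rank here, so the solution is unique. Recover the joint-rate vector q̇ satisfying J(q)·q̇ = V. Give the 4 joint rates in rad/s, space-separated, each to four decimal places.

o_n = [0.3118, -0.8286, 0.5384]
J₁: ẑ×o_n = [0.8286, 0.3118, -0.0000], ω = ẑ
J2: z=[0.0000, 0.0000, 1.0000] o=[0.1107, -0.3215, 0.2500] → [0.5071, 0.2012, -0.0000, 0.0000, 0.0000, 1.0000]
J3: z=[-0.5736, -0.8192, 0.0000] o=[0.3974, -0.5222, 0.2500] → [-0.2363, 0.1654, 0.1056, -0.5736, -0.8192, 0.0000]
J4: z=[-0.5736, -0.8192, 0.0000] o=[0.5518, -0.6303, -0.1365] → [-0.5529, 0.3871, -0.0829, -0.5736, -0.8192, 0.0000]
q̇ = J⁺·V = [-0.1780, 0.6240, -0.2350, -0.4750]

-0.1780 0.6240 -0.2350 -0.4750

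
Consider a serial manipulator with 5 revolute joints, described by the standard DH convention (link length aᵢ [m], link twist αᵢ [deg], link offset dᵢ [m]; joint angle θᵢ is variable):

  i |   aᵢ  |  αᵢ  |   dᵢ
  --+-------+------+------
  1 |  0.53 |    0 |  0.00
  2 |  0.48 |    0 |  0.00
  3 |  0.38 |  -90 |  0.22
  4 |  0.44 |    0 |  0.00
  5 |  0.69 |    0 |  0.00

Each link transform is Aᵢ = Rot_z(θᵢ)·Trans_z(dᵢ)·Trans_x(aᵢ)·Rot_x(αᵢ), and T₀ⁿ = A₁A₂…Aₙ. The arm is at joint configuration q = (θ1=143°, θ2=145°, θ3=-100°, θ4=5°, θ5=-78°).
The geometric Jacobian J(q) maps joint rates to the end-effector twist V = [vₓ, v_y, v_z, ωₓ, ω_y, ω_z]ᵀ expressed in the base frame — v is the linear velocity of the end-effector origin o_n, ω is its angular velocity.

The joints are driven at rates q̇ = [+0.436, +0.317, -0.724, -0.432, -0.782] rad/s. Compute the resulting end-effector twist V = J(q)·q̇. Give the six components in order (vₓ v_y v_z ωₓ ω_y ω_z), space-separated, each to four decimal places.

o_n = [-1.2851, -0.2795, 0.8415]
J₁: ẑ×o_n = [0.2795, -1.2851, 0.0000], ω = ẑ
J2: z=[0.0000, 0.0000, 1.0000] o=[-0.4233, 0.3190, 0.0000] → [0.5985, -0.8618, 0.0000, 0.0000, 0.0000, 1.0000]
J3: z=[0.0000, 0.0000, 1.0000] o=[-0.2749, -0.1375, 0.0000] → [0.1420, -1.0101, 0.0000, 0.0000, 0.0000, 1.0000]
J4: z=[0.1392, -0.9903, 0.0000] o=[-0.6513, -0.1904, 0.2200] → [-0.6155, -0.0865, -0.6401, 0.1392, -0.9903, 0.0000]
J5: z=[0.1392, -0.9903, 0.0000] o=[-1.0853, -0.2514, 0.1817] → [-0.6534, -0.0918, -0.2017, 0.1392, -0.9903, 0.0000]
V = J·q̇ = [0.9857, 0.0070, 0.4343, -0.1690, 1.2022, 0.0290]

0.9857 0.0070 0.4343 -0.1690 1.2022 0.0290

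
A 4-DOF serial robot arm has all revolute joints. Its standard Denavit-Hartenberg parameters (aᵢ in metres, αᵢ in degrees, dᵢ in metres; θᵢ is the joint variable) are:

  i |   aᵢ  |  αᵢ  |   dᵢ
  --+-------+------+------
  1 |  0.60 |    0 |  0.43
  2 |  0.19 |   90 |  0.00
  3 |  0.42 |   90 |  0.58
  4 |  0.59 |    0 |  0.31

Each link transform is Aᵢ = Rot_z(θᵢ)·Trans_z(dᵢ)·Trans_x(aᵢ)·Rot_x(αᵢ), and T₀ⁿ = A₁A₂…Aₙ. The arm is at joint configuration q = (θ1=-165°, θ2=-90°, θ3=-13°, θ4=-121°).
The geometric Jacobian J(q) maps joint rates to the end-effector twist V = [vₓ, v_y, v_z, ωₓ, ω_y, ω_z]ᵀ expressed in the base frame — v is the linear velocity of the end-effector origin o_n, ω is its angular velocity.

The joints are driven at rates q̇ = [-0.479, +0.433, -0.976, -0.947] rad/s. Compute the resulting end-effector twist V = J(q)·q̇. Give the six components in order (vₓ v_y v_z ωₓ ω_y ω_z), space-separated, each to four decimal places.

o_n = [-0.5682, 0.0894, 0.1018]
J₁: ẑ×o_n = [-0.0894, -0.5682, 0.0000], ω = ẑ
J2: z=[0.0000, 0.0000, 1.0000] o=[-0.5796, -0.1553, 0.4300] → [-0.2447, 0.0113, 0.0000, 0.0000, 0.0000, 1.0000]
J3: z=[0.9659, 0.2588, 0.0000] o=[-0.6287, 0.0282, 0.4300] → [-0.0849, 0.3170, 0.0434, 0.9659, 0.2588, 0.0000]
J4: z=[0.0582, -0.2173, -0.9744] o=[-0.1744, 0.5736, 0.3355] → [-0.4211, 0.3973, -0.1138, 0.0582, -0.2173, -0.9744]
V = J·q̇ = [0.4185, -0.4086, 0.0654, -0.9979, -0.0468, 0.8767]

0.4185 -0.4086 0.0654 -0.9979 -0.0468 0.8767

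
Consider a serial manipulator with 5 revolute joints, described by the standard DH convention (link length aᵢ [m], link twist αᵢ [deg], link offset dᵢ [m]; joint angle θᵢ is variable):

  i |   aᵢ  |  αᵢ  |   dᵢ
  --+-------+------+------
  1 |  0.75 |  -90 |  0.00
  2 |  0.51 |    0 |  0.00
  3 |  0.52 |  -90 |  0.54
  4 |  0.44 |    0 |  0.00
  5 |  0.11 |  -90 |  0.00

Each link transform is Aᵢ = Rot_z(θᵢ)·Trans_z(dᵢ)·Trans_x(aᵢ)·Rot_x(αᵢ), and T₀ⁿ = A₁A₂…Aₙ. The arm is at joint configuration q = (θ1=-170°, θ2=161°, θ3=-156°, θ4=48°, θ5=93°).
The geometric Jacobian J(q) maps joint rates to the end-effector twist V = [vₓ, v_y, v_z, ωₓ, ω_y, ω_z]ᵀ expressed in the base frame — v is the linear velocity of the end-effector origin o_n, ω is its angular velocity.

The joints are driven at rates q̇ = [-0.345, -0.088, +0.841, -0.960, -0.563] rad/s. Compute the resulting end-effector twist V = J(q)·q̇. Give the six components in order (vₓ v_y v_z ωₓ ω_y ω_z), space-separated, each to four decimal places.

o_n = [-0.9539, -0.3142, -0.2296]
J₁: ẑ×o_n = [0.3142, -0.9539, 0.0000], ω = ẑ
J2: z=[0.1736, -0.9848, 0.0000] o=[-0.7386, -0.1302, 0.0000] → [0.2261, 0.0399, -0.2439, 0.1736, -0.9848, 0.0000]
J3: z=[0.1736, -0.9848, 0.0000] o=[-0.2637, -0.0465, -0.1660] → [0.0626, 0.0110, -0.7262, 0.1736, -0.9848, 0.0000]
J4: z=[0.0858, 0.0151, -0.9962] o=[-0.6801, -0.6683, -0.2114] → [0.3524, 0.2743, 0.0345, 0.0858, 0.0151, -0.9962]
J5: z=[0.0858, 0.0151, -0.9962] o=[-1.0257, -0.3972, -0.2370] → [0.0828, -0.0722, 0.0060, 0.0858, 0.0151, -0.9962]
V = J·q̇ = [-0.4606, 0.1122, -0.6258, 0.0000, -0.7646, 1.1722]

-0.4606 0.1122 -0.6258 0.0000 -0.7646 1.1722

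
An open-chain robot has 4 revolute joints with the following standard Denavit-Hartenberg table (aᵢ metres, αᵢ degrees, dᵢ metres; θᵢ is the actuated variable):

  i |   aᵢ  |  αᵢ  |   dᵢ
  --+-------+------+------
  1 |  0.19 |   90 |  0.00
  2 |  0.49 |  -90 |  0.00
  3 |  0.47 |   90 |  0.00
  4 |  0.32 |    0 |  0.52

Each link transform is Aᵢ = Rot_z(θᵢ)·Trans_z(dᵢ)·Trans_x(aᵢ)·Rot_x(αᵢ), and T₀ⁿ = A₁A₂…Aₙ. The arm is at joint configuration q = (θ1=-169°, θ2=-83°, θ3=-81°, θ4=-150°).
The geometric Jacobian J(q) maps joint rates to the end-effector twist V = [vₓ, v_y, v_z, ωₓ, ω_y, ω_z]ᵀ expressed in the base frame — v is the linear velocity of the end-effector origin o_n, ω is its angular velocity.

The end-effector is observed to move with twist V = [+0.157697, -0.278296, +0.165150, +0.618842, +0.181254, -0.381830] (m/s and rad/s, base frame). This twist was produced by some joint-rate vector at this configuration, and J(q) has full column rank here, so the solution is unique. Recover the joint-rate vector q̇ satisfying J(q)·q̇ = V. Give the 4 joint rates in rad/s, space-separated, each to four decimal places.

-0.3020 0.0600 -0.6470 -0.0010

o_n = [-0.0833, 0.2607, -0.0260]
J₁: ẑ×o_n = [-0.2607, -0.0833, 0.0000], ω = ẑ
J2: z=[-0.1908, 0.9816, 0.0000] o=[-0.1865, -0.0363, 0.0000] → [-0.0255, -0.0050, -0.1580, -0.1908, 0.9816, 0.0000]
J3: z=[-0.9743, -0.1894, 0.1219] o=[-0.2451, -0.0476, -0.4863] → [-0.1248, 0.4682, -0.2698, -0.9743, -0.1894, 0.1219]
J4: z=[0.0883, 0.1765, 0.9803] o=[-0.3425, 0.4063, -0.5593] → [0.2369, 0.2070, -0.0586, 0.0883, 0.1765, 0.9803]
q̇ = J⁺·V = [-0.3020, 0.0600, -0.6470, -0.0010]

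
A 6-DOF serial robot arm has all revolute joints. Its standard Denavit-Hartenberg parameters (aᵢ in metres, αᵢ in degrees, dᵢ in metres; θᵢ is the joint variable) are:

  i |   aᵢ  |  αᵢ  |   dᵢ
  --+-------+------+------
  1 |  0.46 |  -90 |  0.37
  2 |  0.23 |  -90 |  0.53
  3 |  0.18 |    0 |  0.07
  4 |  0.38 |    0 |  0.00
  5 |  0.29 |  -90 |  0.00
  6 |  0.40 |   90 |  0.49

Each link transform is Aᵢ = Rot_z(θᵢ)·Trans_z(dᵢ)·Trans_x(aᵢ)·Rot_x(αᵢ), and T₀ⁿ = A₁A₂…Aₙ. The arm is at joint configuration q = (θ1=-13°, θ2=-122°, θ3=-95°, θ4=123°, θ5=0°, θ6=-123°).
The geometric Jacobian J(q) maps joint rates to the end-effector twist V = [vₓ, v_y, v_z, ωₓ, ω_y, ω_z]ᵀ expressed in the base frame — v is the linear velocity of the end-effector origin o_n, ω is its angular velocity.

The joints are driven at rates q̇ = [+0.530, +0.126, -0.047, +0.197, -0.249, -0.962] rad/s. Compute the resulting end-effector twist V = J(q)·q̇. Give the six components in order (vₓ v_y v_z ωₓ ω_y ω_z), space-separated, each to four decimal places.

0.0918 0.3917 -0.3611 -0.0956 1.0231 0.8605

o_n = [0.5997, -0.0724, 0.9101]
J₁: ẑ×o_n = [0.0724, 0.5997, -0.0000], ω = ẑ
J2: z=[0.2250, 0.9744, 0.0000] o=[0.4482, -0.1035, 0.3700] → [0.5262, -0.1215, -0.1406, 0.2250, 0.9744, 0.0000]
J3: z=[0.8263, -0.1908, 0.5299] o=[0.4487, 0.4404, 0.5651] → [0.2059, -0.2051, -0.3948, 0.8263, -0.1908, 0.5299]
J4: z=[0.8263, -0.1908, 0.5299] o=[0.5550, 0.5999, 0.5888] → [0.2949, -0.2417, -0.5469, 0.8263, -0.1908, 0.5299]
J5: z=[0.8263, -0.1908, 0.5299] o=[0.3416, 0.4660, 0.8734] → [0.2783, 0.1065, -0.3956, 0.8263, -0.1908, 0.5299]
J6: z=[0.0438, -0.9163, -0.3981] o=[0.1787, 0.3639, 1.0905] → [-0.0084, -0.1597, 0.3666, 0.0438, -0.9163, -0.3981]
V = J·q̇ = [0.0918, 0.3917, -0.3611, -0.0956, 1.0231, 0.8605]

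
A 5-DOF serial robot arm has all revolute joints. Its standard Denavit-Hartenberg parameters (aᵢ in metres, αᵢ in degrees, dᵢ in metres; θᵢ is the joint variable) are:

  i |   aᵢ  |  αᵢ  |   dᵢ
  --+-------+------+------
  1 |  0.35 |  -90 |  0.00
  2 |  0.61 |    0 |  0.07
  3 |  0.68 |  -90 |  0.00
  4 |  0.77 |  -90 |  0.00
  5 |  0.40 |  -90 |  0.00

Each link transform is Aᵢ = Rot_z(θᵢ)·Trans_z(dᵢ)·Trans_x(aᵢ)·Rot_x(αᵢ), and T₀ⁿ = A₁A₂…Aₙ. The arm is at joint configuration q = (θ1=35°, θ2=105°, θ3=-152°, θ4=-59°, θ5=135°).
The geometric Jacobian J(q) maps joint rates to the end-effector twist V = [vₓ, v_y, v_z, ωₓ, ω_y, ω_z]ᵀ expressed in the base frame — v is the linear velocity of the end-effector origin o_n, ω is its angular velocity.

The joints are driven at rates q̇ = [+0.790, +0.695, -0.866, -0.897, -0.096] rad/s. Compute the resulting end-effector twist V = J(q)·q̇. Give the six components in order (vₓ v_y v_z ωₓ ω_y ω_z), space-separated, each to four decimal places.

-1.4145 -0.0892 -0.0623 -0.5136 -0.5080 1.3416

o_n = [0.2283, 0.7551, 0.2845]
J₁: ẑ×o_n = [-0.7551, 0.2283, 0.0000], ω = ẑ
J2: z=[-0.5736, 0.8192, 0.0000] o=[0.2867, 0.2008, 0.0000] → [0.2331, 0.1632, -0.2701, -0.5736, 0.8192, 0.0000]
J3: z=[-0.5736, 0.8192, 0.0000] o=[0.1172, 0.1675, -0.5892] → [0.7157, 0.5011, -0.4280, -0.5736, 0.8192, 0.0000]
J4: z=[0.5991, 0.4195, -0.6820] o=[0.4971, 0.4335, -0.0919] → [0.3772, -0.0422, 0.3054, 0.5991, 0.4195, -0.6820]
J5: z=[0.7743, -0.0866, 0.6269] o=[0.3401, 1.1293, 0.1981] → [0.2271, -0.1369, -0.2994, 0.7743, -0.0866, 0.6269]
V = J·q̇ = [-1.4145, -0.0892, -0.0623, -0.5136, -0.5080, 1.3416]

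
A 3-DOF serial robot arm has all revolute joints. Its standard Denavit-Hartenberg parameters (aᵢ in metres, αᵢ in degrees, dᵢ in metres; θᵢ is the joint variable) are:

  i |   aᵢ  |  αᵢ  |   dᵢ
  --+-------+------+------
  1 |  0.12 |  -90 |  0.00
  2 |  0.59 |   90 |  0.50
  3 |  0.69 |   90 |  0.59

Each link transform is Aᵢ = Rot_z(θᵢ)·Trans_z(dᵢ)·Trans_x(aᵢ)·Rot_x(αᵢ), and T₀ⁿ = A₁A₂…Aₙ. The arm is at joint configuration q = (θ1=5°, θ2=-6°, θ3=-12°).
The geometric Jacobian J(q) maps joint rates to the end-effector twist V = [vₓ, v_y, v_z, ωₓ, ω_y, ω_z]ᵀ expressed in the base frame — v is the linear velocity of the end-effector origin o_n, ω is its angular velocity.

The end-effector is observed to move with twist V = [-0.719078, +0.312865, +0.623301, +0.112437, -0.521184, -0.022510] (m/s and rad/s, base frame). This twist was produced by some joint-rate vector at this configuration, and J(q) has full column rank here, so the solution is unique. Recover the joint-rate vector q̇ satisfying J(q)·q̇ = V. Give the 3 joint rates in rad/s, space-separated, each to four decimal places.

o_n = [1.2802, 0.4699, 0.7190]
J₁: ẑ×o_n = [-0.4699, 1.2802, 0.0000], ω = ẑ
J2: z=[-0.0872, 0.9962, 0.0000] o=[0.1195, 0.0105, 0.0000] → [0.7163, 0.0627, -1.1963, -0.0872, 0.9962, 0.0000]
J3: z=[-0.1041, -0.0091, 0.9945] o=[0.6605, 0.5597, 0.0617] → [0.0833, 0.6848, 0.0150, -0.1041, -0.0091, 0.9945]
q̇ = J⁺·V = [0.6110, -0.5290, -0.6370]

0.6110 -0.5290 -0.6370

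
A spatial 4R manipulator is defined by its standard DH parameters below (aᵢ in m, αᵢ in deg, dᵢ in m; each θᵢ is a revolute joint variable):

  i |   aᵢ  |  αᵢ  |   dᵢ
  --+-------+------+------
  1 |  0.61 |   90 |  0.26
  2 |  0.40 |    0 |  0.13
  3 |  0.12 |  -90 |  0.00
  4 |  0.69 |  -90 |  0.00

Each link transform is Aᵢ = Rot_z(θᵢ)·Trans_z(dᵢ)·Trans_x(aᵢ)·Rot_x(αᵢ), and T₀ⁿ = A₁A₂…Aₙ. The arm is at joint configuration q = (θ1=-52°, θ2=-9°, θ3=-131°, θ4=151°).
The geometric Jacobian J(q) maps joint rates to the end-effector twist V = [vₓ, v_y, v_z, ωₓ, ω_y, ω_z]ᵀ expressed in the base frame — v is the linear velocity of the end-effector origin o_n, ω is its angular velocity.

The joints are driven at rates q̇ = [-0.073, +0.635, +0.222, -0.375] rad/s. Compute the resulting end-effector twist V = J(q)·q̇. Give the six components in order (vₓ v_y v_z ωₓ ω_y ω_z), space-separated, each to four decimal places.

-0.0903 0.3200 0.4876 -0.8237 -0.3377 0.2143

o_n = [1.0080, -0.9580, 0.5082]
J₁: ẑ×o_n = [0.9580, 1.0080, -0.0000], ω = ẑ
J2: z=[-0.7880, -0.6157, 0.0000] o=[0.3756, -0.4807, 0.2600] → [-0.1528, 0.1956, 0.7654, -0.7880, -0.6157, 0.0000]
J3: z=[-0.7880, -0.6157, 0.0000] o=[0.5163, -0.8720, 0.1974] → [-0.1913, 0.2449, 0.3704, -0.7880, -0.6157, 0.0000]
J4: z=[0.3957, -0.5065, -0.7660] o=[0.4597, -0.7996, 0.1203] → [-0.3178, -0.5735, 0.2150, 0.3957, -0.5065, -0.7660]
V = J·q̇ = [-0.0903, 0.3200, 0.4876, -0.8237, -0.3377, 0.2143]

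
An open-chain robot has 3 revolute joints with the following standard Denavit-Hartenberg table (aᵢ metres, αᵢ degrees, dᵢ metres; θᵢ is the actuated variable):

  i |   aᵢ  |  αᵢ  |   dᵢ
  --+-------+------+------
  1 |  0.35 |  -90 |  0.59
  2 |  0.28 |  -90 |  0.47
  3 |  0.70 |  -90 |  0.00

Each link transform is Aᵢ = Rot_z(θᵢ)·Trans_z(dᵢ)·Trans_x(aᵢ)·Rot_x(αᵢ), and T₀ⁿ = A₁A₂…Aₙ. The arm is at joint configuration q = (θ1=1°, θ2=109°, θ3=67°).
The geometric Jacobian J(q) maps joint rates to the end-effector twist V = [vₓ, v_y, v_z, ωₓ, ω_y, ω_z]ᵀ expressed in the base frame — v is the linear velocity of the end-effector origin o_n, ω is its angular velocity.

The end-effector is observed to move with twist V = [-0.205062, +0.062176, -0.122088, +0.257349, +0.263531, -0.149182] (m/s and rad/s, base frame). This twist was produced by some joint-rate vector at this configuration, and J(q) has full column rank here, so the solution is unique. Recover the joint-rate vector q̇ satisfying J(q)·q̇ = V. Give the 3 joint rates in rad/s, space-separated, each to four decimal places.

-0.0590 0.2590 -0.2770

o_n = [0.1728, -0.1714, 0.0666]
J₁: ẑ×o_n = [0.1714, 0.1728, -0.0000], ω = ẑ
J2: z=[-0.0175, 0.9998, 0.0000] o=[0.3499, 0.0061, 0.5900] → [-0.5233, -0.0091, 0.1802, -0.0175, 0.9998, 0.0000]
J3: z=[-0.9454, -0.0165, 0.3256] o=[0.2506, 0.4744, 0.3253] → [0.2145, -0.2698, 0.6092, -0.9454, -0.0165, 0.3256]
q̇ = J⁺·V = [-0.0590, 0.2590, -0.2770]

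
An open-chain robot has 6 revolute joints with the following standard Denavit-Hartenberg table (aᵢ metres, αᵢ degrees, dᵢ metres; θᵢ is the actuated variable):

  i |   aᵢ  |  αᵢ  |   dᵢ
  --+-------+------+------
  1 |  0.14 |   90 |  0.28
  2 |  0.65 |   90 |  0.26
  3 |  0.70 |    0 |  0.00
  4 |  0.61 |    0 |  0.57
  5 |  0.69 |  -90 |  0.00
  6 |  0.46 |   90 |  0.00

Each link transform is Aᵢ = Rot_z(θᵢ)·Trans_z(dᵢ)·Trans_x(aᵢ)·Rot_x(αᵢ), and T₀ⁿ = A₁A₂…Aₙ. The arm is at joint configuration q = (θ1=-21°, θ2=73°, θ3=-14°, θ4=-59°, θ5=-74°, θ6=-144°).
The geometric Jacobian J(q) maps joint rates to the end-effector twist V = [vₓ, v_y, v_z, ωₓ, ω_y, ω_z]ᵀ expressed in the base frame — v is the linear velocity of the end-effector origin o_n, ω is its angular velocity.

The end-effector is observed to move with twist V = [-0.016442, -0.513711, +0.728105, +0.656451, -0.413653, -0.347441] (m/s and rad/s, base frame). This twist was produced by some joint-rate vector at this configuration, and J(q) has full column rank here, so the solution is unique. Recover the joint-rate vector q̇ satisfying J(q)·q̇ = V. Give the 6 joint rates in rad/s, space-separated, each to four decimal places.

0.0020 -0.0210 0.8030 -0.0530 0.0800 -0.2050

o_n = [1.4583, 0.1534, 1.2211]
J₁: ẑ×o_n = [-0.1534, 1.4583, 0.0000], ω = ẑ
J2: z=[-0.3584, -0.9336, 0.0000] o=[0.1307, -0.0502, 0.2800] → [-0.8785, 0.3372, 1.1665, -0.3584, -0.9336, 0.0000]
J3: z=[0.8928, -0.3427, -0.2924] o=[0.2149, -0.3610, 0.9016] → [0.0409, -0.6487, 0.8854, 0.8928, -0.3427, -0.2924]
J4: z=[0.8928, -0.3427, -0.2924] o=[0.4610, -0.2741, 1.5511] → [0.2381, 0.0031, 0.7234, 0.8928, -0.3427, -0.2924]
J5: z=[0.8928, -0.3427, -0.2924] o=[1.2276, 0.0565, 1.5550] → [0.1428, 0.2307, 0.1656, 0.8928, -0.3427, -0.2924]
J6: z=[0.4492, 0.7259, 0.5208] o=[1.2044, 0.4680, 1.0016] → [0.3231, 0.0337, -0.3257, 0.4492, 0.7259, 0.5208]
q̇ = J⁺·V = [0.0020, -0.0210, 0.8030, -0.0530, 0.0800, -0.2050]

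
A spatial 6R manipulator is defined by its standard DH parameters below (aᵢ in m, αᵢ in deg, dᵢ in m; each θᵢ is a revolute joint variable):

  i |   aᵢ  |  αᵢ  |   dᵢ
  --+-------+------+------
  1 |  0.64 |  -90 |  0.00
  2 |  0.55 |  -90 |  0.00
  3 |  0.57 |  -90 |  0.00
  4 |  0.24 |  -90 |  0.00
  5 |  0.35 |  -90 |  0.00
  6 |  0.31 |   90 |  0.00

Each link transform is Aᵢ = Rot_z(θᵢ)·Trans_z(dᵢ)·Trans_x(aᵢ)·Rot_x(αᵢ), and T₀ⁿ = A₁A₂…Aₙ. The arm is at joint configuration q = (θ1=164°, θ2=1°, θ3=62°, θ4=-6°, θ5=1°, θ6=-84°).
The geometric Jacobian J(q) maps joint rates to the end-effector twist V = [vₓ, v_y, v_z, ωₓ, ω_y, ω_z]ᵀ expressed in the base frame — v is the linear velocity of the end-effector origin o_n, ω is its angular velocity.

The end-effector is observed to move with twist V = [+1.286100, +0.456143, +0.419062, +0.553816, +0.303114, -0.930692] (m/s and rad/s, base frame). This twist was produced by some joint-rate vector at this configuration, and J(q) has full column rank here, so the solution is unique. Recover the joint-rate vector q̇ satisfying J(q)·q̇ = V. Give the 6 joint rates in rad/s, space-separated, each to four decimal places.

-0.3120 -0.2070 0.6180 0.2380 -0.0080 -0.2600

o_n = [-1.4082, 1.5222, 0.2218]
J₁: ẑ×o_n = [-1.5222, -1.4082, 0.0000], ω = ẑ
J2: z=[-0.2756, -0.9613, 0.0000] o=[-0.6152, 0.1764, 0.0000] → [-0.2132, 0.0611, -1.1332, -0.2756, -0.9613, 0.0000]
J3: z=[0.0168, -0.0048, -0.9998] o=[-1.1438, 0.3280, -0.0096] → [1.1929, 0.2605, 0.0188, 0.0168, -0.0048, -0.9998]
J4: z=[0.9780, 0.2079, 0.0154] o=[-1.2623, 0.8855, -0.0143] → [0.0393, -0.2331, 0.6530, 0.9780, 0.2079, 0.0154]
J5: z=[-0.0384, 0.1070, 0.9935] o=[-1.3115, 1.1189, -0.0413] → [-0.3726, -0.0860, -0.0051, -0.0384, 0.1070, 0.9935]
J6: z=[-0.9743, -0.2249, -0.0134] o=[-1.3892, 1.4578, -0.0808] → [-0.0672, 0.2951, -0.0670, -0.9743, -0.2249, -0.0134]
q̇ = J⁺·V = [-0.3120, -0.2070, 0.6180, 0.2380, -0.0080, -0.2600]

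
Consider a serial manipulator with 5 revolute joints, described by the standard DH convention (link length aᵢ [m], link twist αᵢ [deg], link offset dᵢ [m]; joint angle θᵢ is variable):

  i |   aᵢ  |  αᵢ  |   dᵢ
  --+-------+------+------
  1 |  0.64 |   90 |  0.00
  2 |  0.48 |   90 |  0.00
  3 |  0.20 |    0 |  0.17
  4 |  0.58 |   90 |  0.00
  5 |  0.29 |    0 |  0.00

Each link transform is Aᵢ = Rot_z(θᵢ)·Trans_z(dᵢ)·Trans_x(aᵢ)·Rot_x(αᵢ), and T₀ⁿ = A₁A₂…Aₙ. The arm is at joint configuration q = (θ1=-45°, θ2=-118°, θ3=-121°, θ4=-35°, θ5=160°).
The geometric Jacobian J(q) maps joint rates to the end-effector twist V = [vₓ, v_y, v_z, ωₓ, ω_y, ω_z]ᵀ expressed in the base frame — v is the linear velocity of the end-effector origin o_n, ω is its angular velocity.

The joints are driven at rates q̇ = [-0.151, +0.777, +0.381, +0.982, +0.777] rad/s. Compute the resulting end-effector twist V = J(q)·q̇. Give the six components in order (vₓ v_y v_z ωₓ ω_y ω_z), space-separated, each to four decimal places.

0.2776 0.1988 -0.5895 -1.7974 -0.3053 0.7679

o_n = [0.4622, -0.0429, 0.0415]
J₁: ẑ×o_n = [0.0429, 0.4622, -0.0000], ω = ẑ
J2: z=[-0.7071, -0.7071, 0.0000] o=[0.4525, -0.4525, 0.0000] → [-0.0294, 0.0294, -0.2828, -0.7071, -0.7071, 0.0000]
J3: z=[-0.6243, 0.6243, 0.4695] o=[0.2932, -0.2932, -0.4238] → [0.1730, 0.3699, -0.2618, -0.6243, 0.6243, 0.4695]
J4: z=[-0.6243, 0.6243, 0.4695] o=[0.3425, -0.1000, -0.2531] → [0.1571, 0.2401, -0.1104, -0.6243, 0.6243, 0.4695]
J5: z=[-0.5110, -0.7810, 0.3591] o=[0.6852, -0.1091, 0.2148] → [0.1115, -0.1686, -0.2079, -0.5110, -0.7810, 0.3591]
V = J·q̇ = [0.2776, 0.1988, -0.5895, -1.7974, -0.3053, 0.7679]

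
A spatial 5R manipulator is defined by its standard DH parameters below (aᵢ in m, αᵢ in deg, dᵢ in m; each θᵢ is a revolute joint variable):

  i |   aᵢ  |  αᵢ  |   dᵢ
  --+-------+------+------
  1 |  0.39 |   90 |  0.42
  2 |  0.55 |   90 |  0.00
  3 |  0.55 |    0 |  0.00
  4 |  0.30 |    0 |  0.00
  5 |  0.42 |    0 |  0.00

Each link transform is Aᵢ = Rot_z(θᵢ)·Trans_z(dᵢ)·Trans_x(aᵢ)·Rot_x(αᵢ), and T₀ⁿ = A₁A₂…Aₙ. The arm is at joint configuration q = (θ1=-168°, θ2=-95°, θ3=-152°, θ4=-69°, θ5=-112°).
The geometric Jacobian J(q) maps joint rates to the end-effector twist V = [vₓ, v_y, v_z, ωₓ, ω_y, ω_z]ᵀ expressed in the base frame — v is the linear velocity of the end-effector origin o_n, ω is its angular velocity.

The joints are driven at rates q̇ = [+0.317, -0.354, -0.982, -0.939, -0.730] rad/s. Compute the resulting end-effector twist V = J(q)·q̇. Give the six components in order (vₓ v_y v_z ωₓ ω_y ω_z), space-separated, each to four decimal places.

o_n = [-0.3903, 0.0492, 0.2086]
J₁: ẑ×o_n = [-0.0492, -0.3903, 0.0000], ω = ẑ
J2: z=[-0.2079, 0.9781, 0.0000] o=[-0.3815, -0.0811, 0.4200] → [-0.2068, -0.0439, -0.0185, -0.2079, 0.9781, 0.0000]
J3: z=[0.9744, 0.2071, 0.0872] o=[-0.3346, -0.0711, -0.1279] → [0.0592, -0.3328, 0.1288, 0.9744, 0.2071, 0.0872]
J4: z=[0.9744, 0.2071, 0.0872] o=[-0.3223, -0.3325, 0.3559] → [-0.0638, 0.1376, 0.3860, 0.9744, 0.2071, 0.0872]
J5: z=[0.9744, 0.2071, 0.0872] o=[-0.3825, -0.1441, 0.5814] → [-0.0941, 0.3626, 0.1900, 0.9744, 0.2071, 0.0872]
V = J·q̇ = [0.1280, -0.1752, -0.6211, -2.5096, -0.8953, 0.0860]

0.1280 -0.1752 -0.6211 -2.5096 -0.8953 0.0860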